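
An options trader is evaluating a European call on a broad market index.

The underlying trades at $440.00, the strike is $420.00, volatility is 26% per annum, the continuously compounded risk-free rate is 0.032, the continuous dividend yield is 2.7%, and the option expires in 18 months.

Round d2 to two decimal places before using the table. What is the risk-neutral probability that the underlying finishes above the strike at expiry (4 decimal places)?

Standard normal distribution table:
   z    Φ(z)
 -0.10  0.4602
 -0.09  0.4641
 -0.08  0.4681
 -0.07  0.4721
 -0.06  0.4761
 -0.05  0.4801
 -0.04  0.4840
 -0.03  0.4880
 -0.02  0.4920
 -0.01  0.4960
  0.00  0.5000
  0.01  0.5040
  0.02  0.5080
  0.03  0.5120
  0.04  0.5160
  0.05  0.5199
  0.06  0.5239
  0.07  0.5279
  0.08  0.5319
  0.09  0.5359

0.5040

T = 1.5;  σ√T = 0.3184
ln(S/K) + (r − q + σ²/2)T = ln(440/420) + (0.032 − 0.027 + 0.26²/2)·1.5 = 0.0465 + 0.0582 = 0.1047
d₁ = 0.1047 / 0.3184 = 0.3289 ≈ 0.33
d₂ = d₁ − σ√T = 0.3289 − 0.3184 = 0.0104 ≈ 0.01
Pr(exercise) under Q = N(d₂) = 0.5040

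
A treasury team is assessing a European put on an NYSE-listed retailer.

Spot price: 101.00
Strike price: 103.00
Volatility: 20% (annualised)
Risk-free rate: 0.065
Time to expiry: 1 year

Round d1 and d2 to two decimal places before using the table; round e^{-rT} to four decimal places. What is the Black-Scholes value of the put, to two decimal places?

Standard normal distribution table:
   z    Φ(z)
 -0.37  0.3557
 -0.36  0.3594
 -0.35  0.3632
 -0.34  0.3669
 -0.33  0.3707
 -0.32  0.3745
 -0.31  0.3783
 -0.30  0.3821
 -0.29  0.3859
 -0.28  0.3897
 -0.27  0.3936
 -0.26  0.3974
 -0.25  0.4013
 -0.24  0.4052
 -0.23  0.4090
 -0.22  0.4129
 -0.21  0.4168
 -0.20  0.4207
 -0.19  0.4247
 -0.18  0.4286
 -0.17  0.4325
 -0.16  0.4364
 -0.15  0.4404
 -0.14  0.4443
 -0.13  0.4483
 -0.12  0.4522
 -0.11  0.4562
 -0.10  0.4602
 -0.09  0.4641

σ√T = 0.2 × 1.0000 = 0.2000
d₁ = [ln(101/103) + (0.065 + 0.2²/2)·1] / 0.2000 = [-0.0196 + 0.0850] / 0.2000 = 0.3270 ≈ 0.33
d₂ = d₁ − σ√T = 0.3270 − 0.2000 = 0.1270 ≈ 0.13
exp(−rT) = exp(−0.065·1) = 0.9371
P = 103·0.9371·N(-0.13) − 101·N(-0.33) = 103·0.9371·0.4483 − 101·0.3707 = 43.2705 − 37.4407 = 5.8298

5.83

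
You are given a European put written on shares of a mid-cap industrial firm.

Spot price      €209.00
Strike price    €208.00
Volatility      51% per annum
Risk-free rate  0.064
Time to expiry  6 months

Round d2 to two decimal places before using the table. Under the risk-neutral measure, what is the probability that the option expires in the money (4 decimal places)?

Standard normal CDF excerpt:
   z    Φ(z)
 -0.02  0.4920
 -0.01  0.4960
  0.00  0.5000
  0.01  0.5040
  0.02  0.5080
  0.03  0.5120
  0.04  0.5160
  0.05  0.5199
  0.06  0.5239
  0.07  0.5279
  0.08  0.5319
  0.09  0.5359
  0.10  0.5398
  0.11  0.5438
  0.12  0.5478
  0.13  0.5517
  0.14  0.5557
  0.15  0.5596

σ√T = 0.51·√0.5 = 0.3606
d₁ = [ln(209/208) + (0.064 + ½·0.51²)·0.5] / (σ√T) = (0.0048 + 0.0970) / 0.3606 = 0.2823 → 0.28
d₂ = 0.2823 − 0.3606 = -0.0783 → -0.08
Risk-neutral Pr[S_T < K] = N(−d₂) = N(0.08) = 0.5319

0.5319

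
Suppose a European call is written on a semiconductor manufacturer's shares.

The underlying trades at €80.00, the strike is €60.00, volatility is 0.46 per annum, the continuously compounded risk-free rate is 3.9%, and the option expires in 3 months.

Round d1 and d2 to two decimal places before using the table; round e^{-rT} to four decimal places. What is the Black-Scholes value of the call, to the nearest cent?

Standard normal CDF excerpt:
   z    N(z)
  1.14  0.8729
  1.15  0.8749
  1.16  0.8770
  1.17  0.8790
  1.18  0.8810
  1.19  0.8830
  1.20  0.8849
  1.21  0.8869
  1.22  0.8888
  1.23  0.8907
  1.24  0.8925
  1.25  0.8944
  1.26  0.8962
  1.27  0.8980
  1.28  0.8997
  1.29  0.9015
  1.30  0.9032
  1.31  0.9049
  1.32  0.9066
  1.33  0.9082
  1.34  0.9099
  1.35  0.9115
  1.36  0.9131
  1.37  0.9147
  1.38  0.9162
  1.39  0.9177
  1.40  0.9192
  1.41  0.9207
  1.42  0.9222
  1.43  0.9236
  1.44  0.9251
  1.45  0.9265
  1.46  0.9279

σ√T = 0.46·√0.25 = 0.2300
d₁ = [ln(80/60) + (0.039 + ½·0.46²)·0.25] / (σ√T) = (0.2877 + 0.0362) / 0.2300 = 1.4082 ⇒ 1.41
d₂ = 1.4082 − 0.2300 = 1.1782 ⇒ 1.18
e^(−rT) = e^(−0.039·0.25) = 0.9903
N(d₁) = N(1.41) = 0.9207;  N(d₂) = N(1.18) = 0.8810
C = 80·0.9207 − 60·0.9903·0.8810 = 73.6560 − 52.3473 = 21.3087

€21.31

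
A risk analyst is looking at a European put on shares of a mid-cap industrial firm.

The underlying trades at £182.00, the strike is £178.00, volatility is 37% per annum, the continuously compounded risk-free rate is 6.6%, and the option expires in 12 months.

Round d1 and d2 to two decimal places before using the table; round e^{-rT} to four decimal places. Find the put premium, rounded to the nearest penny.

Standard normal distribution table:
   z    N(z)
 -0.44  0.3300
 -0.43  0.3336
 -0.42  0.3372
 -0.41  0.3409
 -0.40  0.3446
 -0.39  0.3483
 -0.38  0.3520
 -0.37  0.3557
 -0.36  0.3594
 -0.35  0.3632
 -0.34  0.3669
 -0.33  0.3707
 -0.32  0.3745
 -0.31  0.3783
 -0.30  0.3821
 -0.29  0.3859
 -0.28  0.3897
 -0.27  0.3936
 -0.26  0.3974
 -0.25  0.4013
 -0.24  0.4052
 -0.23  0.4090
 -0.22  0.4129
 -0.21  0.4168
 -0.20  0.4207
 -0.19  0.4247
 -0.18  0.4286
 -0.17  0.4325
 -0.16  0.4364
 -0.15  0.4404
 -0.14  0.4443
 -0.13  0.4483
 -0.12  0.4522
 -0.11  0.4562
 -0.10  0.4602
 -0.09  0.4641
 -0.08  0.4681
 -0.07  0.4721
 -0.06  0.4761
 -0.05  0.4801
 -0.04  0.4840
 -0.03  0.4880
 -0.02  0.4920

T = 1;  σ√T = 0.3700
ln(S/K) + (r + σ²/2)T = ln(182/178) + (0.066 + 0.37²/2)·1 = 0.0222 + 0.1345 = 0.1567
d₁ = 0.1567 / 0.3700 = 0.4234 → 0.42
d₂ = d₁ − σ√T = 0.4234 − 0.3700 = 0.0534 → 0.05
e^(−rT) = e^(−0.066·1) = 0.9361
N(−d₂) = N(-0.05) = 0.4801;  N(−d₁) = N(-0.42) = 0.3372
P = 178·0.9361·0.4801 − 182·0.3372 = 79.9970 − 61.3704 = 18.6266

£18.63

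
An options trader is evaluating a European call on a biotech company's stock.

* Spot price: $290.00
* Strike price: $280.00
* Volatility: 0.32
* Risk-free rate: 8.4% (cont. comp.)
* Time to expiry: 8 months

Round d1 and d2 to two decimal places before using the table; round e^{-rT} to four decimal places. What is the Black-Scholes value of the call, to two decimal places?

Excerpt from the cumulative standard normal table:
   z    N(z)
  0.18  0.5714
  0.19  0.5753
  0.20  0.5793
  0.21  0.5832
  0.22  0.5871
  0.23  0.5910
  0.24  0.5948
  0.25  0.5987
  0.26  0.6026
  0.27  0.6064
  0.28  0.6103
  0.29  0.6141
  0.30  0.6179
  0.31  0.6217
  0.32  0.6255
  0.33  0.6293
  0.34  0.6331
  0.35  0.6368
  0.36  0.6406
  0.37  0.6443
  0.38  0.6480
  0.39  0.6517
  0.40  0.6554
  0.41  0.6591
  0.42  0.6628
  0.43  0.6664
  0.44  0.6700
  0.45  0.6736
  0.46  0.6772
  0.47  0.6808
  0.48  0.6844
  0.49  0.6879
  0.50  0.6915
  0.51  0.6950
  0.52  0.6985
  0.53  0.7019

$43.05

T = 0.6667;  σ√T = 0.2613
ln(S/K) + (r + σ²/2)T = ln(290/280) + (0.084 + 0.32²/2)·0.6667 = 0.0351 + 0.0901 = 0.1252
d₁ = 0.1252 / 0.2613 = 0.4793 which rounds to 0.48
d₂ = d₁ − σ√T = 0.4793 − 0.2613 = 0.2180 which rounds to 0.22
e^(−rT) = e^(−0.084·0.6667) = 0.9455
N(d₁) = N(0.48) = 0.6844;  N(d₂) = N(0.22) = 0.5871
C = 290·0.6844 − 280·0.9455·0.5871 = 198.4760 − 155.4289 = 43.0471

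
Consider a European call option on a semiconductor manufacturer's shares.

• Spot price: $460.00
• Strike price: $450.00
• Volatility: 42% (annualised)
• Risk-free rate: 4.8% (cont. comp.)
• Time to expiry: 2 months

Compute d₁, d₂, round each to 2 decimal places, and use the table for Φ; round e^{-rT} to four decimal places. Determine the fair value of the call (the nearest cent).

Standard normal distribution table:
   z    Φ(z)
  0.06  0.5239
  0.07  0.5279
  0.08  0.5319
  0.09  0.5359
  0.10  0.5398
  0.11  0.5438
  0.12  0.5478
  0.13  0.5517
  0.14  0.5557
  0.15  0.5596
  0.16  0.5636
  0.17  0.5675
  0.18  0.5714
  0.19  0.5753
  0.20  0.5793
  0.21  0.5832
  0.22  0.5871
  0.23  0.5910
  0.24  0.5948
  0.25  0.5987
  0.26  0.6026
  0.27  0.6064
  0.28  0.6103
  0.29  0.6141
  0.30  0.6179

σ√T = 0.42·√0.1667 = 0.1715
d₁ = [ln(460/450) + (0.048 + 0.42²/2)·0.1667] / 0.1715 = [0.0220 + 0.0227] / 0.1715 = 0.2606 → 0.26
d₂ = d₁ − σ√T = 0.2606 − 0.1715 = 0.0891 → 0.09
e^(−rT) = e^(−0.048·0.1667) = 0.9920
N(d₁) = N(0.26) = 0.6026;  N(d₂) = N(0.09) = 0.5359
C = 460·0.6026 − 450·0.9920·0.5359 = 277.1960 − 239.2258 = 37.9702

$37.97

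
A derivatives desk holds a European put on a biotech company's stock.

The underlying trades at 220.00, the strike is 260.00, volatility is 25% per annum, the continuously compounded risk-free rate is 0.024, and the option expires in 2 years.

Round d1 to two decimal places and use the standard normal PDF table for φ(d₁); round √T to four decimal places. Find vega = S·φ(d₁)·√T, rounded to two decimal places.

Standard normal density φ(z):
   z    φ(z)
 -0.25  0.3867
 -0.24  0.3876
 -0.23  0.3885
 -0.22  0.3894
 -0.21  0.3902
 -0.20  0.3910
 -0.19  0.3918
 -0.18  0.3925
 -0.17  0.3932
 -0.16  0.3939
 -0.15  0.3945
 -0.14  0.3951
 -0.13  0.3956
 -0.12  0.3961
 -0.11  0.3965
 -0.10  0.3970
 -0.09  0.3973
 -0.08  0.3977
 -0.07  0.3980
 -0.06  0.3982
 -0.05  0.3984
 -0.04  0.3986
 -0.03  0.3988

T = 2;  σ√T = 0.3536
d₁ = [ln(220/260) + (0.024 + 0.25²/2)·2] / 0.3536 = [-0.1671 + 0.1105] / 0.3536 = -0.1600 ⇒ -0.16
√T = √2 = 1.4142
φ(d₁) = φ(-0.16) = 0.3939
vega = S·φ(d₁)·√T = 220·0.3939·1.4142 = 122.5517

122.55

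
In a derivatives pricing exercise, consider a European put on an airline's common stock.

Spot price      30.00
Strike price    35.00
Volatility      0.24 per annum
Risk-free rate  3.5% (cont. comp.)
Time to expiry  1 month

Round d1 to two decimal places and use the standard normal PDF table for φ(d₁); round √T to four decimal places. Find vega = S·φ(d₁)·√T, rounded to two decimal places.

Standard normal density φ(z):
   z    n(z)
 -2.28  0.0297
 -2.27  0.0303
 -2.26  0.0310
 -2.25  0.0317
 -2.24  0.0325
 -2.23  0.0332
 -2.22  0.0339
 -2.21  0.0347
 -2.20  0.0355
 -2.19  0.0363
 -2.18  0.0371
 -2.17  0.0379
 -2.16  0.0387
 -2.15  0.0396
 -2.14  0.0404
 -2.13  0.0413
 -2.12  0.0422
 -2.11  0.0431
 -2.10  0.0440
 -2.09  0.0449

0.34

σ√T = 0.24·√0.08333 = 0.0693
d₁ = [ln(30/35) + (0.035 + ½·0.24²)·0.08333] / (σ√T) = (-0.1542 + 0.0053) / 0.0693 = -2.1482 ≈ -2.15
√T = √0.08333 = 0.2887
φ(d₁) = φ(-2.15) = 0.0396
vega = S·φ(d₁)·√T = 30·0.0396·0.2887 = 0.3430
(Call and put vega coincide under Black-Scholes.)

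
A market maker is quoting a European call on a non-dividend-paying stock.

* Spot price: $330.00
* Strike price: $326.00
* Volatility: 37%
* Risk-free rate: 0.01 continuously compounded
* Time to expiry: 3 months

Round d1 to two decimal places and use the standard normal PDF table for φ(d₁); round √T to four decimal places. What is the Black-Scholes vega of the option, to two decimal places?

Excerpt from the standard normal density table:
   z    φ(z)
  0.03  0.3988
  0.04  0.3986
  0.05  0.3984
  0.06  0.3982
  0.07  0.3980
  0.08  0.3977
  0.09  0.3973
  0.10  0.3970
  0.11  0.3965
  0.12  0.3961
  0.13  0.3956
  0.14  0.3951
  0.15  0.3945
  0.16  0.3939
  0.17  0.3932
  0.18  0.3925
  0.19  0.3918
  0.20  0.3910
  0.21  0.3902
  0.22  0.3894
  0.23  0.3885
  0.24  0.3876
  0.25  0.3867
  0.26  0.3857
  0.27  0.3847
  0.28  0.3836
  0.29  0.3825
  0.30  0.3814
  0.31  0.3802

64.88

σ√T = 0.37 × 0.5000 = 0.1850
ln(S/K) + (r + σ²/2)T = ln(330/326) + (0.01 + 0.37²/2)·0.25 = 0.0122 + 0.0196 = 0.0318
d₁ = 0.0318 / 0.1850 = 0.1719 which rounds to 0.17
√T = √0.25 = 0.5000
φ(d₁) = φ(0.17) = 0.3932
vega = S·φ(d₁)·√T = 330·0.3932·0.5000 = 64.8780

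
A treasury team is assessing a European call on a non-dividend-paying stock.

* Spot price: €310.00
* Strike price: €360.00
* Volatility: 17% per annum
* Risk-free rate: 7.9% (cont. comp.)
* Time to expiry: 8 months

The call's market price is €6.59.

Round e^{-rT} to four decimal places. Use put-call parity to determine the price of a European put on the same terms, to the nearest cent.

e^(−rT) = e^(−0.079·0.6667) = 0.9487
Put-call parity: C − P = S − K·e^(−rT) = 310 − 360·0.9487 = 310 − 341.5320 = -31.5320
P = C − (C − P) = 6.59 − (-31.5320) = 38.1220

€38.12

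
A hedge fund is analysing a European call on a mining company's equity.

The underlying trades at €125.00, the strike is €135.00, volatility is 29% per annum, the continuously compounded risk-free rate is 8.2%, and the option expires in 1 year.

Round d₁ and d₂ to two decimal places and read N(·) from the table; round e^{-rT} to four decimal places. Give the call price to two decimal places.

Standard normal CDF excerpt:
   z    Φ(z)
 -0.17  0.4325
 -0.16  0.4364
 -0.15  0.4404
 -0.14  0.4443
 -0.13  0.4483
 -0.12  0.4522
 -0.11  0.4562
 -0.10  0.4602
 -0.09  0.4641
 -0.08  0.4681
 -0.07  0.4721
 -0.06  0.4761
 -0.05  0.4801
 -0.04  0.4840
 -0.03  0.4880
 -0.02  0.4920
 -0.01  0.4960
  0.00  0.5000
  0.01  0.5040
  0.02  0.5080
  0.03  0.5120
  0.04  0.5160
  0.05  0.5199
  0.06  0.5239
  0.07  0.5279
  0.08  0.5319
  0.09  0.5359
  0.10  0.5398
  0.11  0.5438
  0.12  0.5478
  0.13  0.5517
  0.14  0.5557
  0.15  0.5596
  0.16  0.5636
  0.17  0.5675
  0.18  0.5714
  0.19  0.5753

€14.69

σ√T = 0.29·√1 = 0.2900
d₁ = [ln(125/135) + (0.082 + 0.29²/2)·1] / 0.2900 = [-0.0770 + 0.1240] / 0.2900 = 0.1624 → 0.16
d₂ = d₁ − σ√T = 0.1624 − 0.2900 = -0.1276 → -0.13
e^(−rT) = e^(−0.082·1) = 0.9213
N(d₁) = N(0.16) = 0.5636;  N(d₂) = N(-0.13) = 0.4483
C = 125·0.5636 − 135·0.9213·0.4483 = 70.4500 − 55.7575 = 14.6925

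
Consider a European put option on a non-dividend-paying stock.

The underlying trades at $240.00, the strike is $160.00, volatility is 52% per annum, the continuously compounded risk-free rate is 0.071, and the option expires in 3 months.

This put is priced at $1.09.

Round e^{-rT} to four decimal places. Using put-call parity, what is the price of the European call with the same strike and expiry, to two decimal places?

$83.91

exp(−rT) = exp(−0.071·0.25) = 0.9824
Put-call parity: C − P = S − K·e^(−rT) = 240 − 160·0.9824 = 240 − 157.1840 = 82.8160
C = P + (C − P) = 1.09 + (82.8160) = 83.9060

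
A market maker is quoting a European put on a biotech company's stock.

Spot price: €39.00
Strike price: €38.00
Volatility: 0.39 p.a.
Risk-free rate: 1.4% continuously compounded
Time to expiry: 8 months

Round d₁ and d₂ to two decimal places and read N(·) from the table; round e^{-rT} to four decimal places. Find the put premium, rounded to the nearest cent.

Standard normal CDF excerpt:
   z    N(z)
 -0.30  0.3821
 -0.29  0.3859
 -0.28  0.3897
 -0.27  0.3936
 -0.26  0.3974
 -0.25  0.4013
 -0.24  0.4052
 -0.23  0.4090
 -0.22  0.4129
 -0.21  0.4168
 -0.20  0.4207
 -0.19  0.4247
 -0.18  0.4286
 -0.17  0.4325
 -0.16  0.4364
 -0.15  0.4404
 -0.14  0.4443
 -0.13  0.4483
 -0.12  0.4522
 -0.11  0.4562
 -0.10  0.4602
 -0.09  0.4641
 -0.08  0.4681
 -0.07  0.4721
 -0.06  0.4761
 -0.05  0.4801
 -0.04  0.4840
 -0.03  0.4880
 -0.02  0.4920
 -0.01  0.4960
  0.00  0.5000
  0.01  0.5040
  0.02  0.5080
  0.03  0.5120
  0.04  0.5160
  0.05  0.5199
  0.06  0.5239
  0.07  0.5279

T = 0.6667;  σ√T = 0.3184
d₁ = [ln(39/38) + (0.014 + 0.39²/2)·0.6667] / 0.3184 = [0.0260 + 0.0600] / 0.3184 = 0.2701 ≈ 0.27
d₂ = d₁ − σ√T = 0.2701 − 0.3184 = -0.0483 ≈ -0.05
exp(−rT) = exp(−0.014·0.6667) = 0.9907
P = 38·0.9907·N(0.05) − 39·N(-0.27) = 38·0.9907·0.5199 − 39·0.3936 = 19.5725 − 15.3504 = 4.2221

€4.22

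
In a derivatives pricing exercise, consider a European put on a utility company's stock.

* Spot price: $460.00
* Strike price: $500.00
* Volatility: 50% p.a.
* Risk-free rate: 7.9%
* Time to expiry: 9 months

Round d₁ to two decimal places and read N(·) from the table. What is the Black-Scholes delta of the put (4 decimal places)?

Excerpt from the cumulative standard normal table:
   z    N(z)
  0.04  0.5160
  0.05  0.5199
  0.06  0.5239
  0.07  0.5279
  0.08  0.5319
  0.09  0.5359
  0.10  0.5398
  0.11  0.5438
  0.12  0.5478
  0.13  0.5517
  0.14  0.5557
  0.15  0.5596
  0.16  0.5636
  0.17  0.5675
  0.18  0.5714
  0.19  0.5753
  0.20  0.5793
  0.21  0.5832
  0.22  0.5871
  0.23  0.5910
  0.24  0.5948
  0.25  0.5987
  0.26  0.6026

-0.4364

T = 0.75;  σ√T = 0.4330
ln(S/K) + (r + σ²/2)T = ln(460/500) + (0.079 + 0.5²/2)·0.75 = -0.0834 + 0.1530 = 0.0696
d₁ = 0.0696 / 0.4330 = 0.1608 → 0.16
N(d₁) = N(0.16) = 0.5636
Δ_put = N(d₁) − 1 = 0.5636 − 1 = -0.4364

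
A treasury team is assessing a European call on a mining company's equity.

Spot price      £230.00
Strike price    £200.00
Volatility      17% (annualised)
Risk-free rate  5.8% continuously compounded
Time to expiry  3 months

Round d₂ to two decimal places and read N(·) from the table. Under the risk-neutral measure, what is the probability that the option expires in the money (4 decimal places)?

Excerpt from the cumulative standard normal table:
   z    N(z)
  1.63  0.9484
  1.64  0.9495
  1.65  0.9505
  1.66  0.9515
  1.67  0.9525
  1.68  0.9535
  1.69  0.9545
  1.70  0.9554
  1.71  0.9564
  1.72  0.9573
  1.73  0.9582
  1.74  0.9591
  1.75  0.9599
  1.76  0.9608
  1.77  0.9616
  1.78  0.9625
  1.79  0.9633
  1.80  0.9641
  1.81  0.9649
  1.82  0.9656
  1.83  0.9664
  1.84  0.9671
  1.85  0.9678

σ√T = 0.17·√0.25 = 0.0850
d₁ = [ln(230/200) + (0.058 + 0.17²/2)·0.25] / 0.0850 = [0.1398 + 0.0181] / 0.0850 = 1.8573 which rounds to 1.86
d₂ = d₁ − σ√T = 1.8573 − 0.0850 = 1.7723 which rounds to 1.77
Pr(exercise) under Q = N(d₂) = 0.9616

0.9616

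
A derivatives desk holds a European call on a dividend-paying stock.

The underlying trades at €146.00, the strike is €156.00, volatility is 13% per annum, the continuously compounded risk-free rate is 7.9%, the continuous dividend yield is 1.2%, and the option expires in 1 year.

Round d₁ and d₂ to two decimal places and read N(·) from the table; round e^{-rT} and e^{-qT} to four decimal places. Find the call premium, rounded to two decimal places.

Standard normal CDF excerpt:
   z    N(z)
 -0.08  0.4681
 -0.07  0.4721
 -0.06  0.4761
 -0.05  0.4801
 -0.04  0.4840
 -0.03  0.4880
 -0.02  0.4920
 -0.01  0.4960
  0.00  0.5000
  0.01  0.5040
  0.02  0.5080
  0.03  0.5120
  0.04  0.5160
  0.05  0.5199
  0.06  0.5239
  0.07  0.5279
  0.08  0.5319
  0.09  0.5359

€7.53

σ√T = 0.13·√1 = 0.1300
d₁ = [ln(146/156) + (0.079 − 0.012 + 0.13²/2)·1] / 0.1300 = [-0.0662 + 0.0755] / 0.1300 = 0.0708 ≈ 0.07
d₂ = d₁ − σ√T = 0.0708 − 0.1300 = -0.0592 ≈ -0.06
exp(−qT) = exp(−0.012·1) = 0.9881;  exp(−rT) = exp(−0.079·1) = 0.9240
C = 146·0.9881·N(0.07) − 156·0.9240·N(-0.06) = 146·0.9881·0.5279 − 156·0.9240·0.4761 = 76.1562 − 68.6270 = 7.5293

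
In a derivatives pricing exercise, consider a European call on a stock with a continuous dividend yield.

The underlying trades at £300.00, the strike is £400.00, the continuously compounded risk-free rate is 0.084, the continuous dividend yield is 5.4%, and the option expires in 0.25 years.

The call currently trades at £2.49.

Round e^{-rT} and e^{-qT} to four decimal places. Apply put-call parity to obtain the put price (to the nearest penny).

£98.19

exp(−qT) = exp(−0.054·0.25) = 0.9866;  exp(−rT) = exp(−0.084·0.25) = 0.9792
Put-call parity: C − P = S·e^(−qT) − K·e^(−rT) = 300·0.9866 − 400·0.9792 = 295.9800 − 391.6800 = -95.7000
P = C − (C − P) = 2.49 − (-95.7000) = 98.1900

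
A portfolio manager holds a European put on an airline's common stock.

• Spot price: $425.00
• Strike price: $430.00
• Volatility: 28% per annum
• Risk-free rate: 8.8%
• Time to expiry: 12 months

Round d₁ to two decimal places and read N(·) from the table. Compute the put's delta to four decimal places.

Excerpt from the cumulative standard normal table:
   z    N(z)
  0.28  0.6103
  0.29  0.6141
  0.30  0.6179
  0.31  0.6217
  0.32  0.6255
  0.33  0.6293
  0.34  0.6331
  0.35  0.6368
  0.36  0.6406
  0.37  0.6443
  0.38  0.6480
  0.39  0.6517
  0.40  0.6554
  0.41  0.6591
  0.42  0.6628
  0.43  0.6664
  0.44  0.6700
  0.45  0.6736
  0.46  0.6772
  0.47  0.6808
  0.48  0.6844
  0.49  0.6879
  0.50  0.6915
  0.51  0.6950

-0.3409

T = 1;  σ√T = 0.2800
d₁ = [ln(425/430) + (0.088 + 0.28²/2)·1] / 0.2800 = [-0.0117 + 0.1272] / 0.2800 = 0.4125 ≈ 0.41
N(d₁) = N(0.41) = 0.6591
Δ_put = N(d₁) − 1 = 0.6591 − 1 = -0.3409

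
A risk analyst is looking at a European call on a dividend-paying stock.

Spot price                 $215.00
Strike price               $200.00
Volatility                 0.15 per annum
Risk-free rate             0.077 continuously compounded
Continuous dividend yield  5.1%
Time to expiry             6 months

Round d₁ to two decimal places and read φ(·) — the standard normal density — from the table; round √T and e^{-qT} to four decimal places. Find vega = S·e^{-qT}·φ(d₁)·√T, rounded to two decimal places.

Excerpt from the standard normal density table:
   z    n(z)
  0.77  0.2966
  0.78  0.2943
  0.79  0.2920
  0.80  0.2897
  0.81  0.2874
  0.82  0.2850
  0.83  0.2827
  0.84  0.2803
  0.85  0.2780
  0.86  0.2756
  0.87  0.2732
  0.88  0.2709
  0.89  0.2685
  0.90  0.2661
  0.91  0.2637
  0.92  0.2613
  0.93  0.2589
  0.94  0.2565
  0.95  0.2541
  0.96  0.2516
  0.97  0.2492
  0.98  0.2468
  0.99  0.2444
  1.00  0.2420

40.84

σ√T = 0.15·√0.5 = 0.1061
d₁ = [ln(215/200) + (0.077 − 0.051 + ½·0.15²)·0.5] / (σ√T) = (0.0723 + 0.0186) / 0.1061 = 0.8574 → 0.86
√T = √0.5 = 0.7071
φ(d₁) = φ(0.86) = 0.2756
exp(−qT) = exp(−0.051·0.5) = 0.9748
vega = S·exp(−qT)·φ(d₁)·√T = 215·0.9748·0.2756·0.7071 = 40.8427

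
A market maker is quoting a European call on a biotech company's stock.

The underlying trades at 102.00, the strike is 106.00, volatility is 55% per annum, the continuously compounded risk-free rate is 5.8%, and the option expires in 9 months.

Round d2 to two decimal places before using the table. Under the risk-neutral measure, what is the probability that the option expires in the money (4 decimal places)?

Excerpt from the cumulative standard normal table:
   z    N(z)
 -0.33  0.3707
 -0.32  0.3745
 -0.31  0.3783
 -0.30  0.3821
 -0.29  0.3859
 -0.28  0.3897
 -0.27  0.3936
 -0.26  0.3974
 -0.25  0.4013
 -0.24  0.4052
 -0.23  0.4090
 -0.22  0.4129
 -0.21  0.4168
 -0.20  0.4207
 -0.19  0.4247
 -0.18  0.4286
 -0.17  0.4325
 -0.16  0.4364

0.4090

T = 0.75;  σ√T = 0.4763
ln(S/K) + (r + σ²/2)T = ln(102/106) + (0.058 + 0.55²/2)·0.75 = -0.0385 + 0.1569 = 0.1185
d₁ = 0.1185 / 0.4763 = 0.2487 ⇒ 0.25
d₂ = d₁ − σ√T = 0.2487 − 0.4763 = -0.2276 ⇒ -0.23
Pr(exercise) under Q = N(d₂) = 0.4090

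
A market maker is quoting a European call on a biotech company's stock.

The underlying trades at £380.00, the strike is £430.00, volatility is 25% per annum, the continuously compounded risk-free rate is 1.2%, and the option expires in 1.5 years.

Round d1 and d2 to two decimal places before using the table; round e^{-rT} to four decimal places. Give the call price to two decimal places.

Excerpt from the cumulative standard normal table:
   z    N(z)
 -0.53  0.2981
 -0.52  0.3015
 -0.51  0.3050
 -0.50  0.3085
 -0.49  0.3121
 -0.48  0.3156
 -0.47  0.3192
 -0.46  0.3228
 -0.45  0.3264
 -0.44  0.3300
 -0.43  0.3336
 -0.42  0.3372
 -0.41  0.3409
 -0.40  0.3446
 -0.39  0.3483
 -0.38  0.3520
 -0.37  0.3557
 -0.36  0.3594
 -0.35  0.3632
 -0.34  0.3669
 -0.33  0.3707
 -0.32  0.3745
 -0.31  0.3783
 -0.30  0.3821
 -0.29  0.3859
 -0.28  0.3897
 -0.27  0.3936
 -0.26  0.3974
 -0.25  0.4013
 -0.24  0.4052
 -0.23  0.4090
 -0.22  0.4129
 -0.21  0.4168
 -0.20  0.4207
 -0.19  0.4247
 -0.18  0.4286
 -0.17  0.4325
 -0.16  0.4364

£31.09

σ√T = 0.25 × 1.2247 = 0.3062
d₁ = [ln(380/430) + (0.012 + 0.25²/2)·1.5] / 0.3062 = [-0.1236 + 0.0649] / 0.3062 = -0.1918 ≈ -0.19
d₂ = d₁ − σ√T = -0.1918 − 0.3062 = -0.4980 ≈ -0.50
exp(−rT) = exp(−0.012·1.5) = 0.9822
N(d₁) = N(-0.19) = 0.4247;  N(d₂) = N(-0.50) = 0.3085
C = 380·0.4247 − 430·0.9822·0.3085 = 161.3860 − 130.2937 = 31.0923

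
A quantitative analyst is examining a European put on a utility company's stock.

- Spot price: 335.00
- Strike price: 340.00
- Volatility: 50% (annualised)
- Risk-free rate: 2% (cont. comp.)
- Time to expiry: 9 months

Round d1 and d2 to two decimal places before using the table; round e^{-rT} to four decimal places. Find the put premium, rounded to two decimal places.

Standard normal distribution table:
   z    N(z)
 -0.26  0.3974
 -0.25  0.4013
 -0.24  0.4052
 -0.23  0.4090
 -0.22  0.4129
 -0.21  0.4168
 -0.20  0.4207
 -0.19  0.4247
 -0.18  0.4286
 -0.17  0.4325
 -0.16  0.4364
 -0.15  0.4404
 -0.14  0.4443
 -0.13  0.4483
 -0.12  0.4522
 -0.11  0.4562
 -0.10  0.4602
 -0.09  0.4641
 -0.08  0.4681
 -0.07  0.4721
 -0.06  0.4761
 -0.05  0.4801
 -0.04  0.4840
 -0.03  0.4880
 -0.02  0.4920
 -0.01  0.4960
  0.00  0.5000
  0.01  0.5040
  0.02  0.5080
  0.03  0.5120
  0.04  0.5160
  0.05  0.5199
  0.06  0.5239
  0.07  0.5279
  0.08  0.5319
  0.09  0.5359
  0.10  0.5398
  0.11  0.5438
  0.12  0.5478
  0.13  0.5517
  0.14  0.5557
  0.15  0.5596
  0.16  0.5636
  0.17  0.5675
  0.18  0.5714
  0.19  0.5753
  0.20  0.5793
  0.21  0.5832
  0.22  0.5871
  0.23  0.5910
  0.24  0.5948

58.32

T = 0.75;  σ√T = 0.4330
d₁ = [ln(335/340) + (0.02 + ½·0.5²)·0.75] / (σ√T) = (-0.0148 + 0.1087) / 0.4330 = 0.2169 which rounds to 0.22
d₂ = 0.2169 − 0.4330 = -0.2161 which rounds to -0.22
e^(−rT) = e^(−0.02·0.75) = 0.9851
P = 340·0.9851·N(0.22) − 335·N(-0.22) = 340·0.9851·0.5871 − 335·0.4129 = 196.6398 − 138.3215 = 58.3183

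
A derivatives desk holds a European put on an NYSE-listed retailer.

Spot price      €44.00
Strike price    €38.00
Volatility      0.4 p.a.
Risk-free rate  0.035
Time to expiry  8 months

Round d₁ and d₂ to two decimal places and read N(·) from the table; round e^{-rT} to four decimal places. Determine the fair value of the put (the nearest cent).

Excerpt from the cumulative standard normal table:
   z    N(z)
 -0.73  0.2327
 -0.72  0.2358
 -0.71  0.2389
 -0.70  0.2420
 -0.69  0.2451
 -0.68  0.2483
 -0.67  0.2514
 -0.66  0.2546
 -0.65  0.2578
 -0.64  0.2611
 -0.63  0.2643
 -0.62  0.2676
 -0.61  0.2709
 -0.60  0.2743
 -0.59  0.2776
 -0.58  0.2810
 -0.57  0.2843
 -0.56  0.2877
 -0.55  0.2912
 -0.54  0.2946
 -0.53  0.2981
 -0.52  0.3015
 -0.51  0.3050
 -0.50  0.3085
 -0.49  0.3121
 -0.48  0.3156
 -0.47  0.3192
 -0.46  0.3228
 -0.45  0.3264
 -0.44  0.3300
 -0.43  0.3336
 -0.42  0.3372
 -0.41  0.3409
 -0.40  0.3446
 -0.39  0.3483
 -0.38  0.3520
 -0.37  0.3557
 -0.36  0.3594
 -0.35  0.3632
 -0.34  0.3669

€2.42

σ√T = 0.4·√0.6667 = 0.3266
d₁ = [ln(44/38) + (0.035 + ½·0.4²)·0.6667] / (σ√T) = (0.1466 + 0.0767) / 0.3266 = 0.6836 which rounds to 0.68
d₂ = 0.6836 − 0.3266 = 0.3570 which rounds to 0.36
exp(−rT) = exp(−0.035·0.6667) = 0.9769
N(−d₂) = N(-0.36) = 0.3594;  N(−d₁) = N(-0.68) = 0.2483
P = 38·0.9769·0.3594 − 44·0.2483 = 13.3417 − 10.9252 = 2.4165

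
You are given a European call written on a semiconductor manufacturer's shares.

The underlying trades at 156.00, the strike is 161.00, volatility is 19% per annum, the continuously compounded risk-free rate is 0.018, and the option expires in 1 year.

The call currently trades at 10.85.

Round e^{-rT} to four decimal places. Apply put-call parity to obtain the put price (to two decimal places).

12.98

exp(−rT) = exp(−0.018·1) = 0.9822
Put-call parity: C − P = S − K·e^(−rT) = 156 − 161·0.9822 = 156 − 158.1342 = -2.1342
P = C − (C − P) = 10.85 − (-2.1342) = 12.9842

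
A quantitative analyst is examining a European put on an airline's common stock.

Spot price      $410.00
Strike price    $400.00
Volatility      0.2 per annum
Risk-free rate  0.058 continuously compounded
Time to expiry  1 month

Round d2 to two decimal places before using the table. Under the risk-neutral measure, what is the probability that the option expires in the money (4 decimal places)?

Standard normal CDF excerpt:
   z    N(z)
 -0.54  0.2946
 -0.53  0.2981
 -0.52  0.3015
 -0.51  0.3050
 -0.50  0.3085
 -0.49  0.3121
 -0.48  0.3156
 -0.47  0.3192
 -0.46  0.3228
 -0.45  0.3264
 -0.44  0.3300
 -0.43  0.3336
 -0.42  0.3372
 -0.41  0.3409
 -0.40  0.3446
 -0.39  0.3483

σ√T = 0.2 × 0.2887 = 0.0577
d₁ = [ln(410/400) + (0.058 + ½·0.2²)·0.08333] / (σ√T) = (0.0247 + 0.0065) / 0.0577 = 0.5403 ⇒ 0.54
d₂ = 0.5403 − 0.0577 = 0.4825 ⇒ 0.48
Risk-neutral Pr[S_T < K] = N(−d₂) = N(-0.48) = 0.3156

0.3156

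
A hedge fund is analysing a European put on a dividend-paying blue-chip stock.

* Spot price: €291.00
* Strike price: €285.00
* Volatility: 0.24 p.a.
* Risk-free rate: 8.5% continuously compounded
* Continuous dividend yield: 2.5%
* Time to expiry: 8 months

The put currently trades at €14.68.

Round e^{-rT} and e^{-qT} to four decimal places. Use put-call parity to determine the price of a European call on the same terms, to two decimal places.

€31.58

e^(−qT) = e^(−0.025·0.6667) = 0.9835;  e^(−rT) = e^(−0.085·0.6667) = 0.9449
Put-call parity: C − P = S·e^(−qT) − K·e^(−rT) = 291·0.9835 − 285·0.9449 = 286.1985 − 269.2965 = 16.9020
C = P + (C − P) = 14.68 + (16.9020) = 31.5820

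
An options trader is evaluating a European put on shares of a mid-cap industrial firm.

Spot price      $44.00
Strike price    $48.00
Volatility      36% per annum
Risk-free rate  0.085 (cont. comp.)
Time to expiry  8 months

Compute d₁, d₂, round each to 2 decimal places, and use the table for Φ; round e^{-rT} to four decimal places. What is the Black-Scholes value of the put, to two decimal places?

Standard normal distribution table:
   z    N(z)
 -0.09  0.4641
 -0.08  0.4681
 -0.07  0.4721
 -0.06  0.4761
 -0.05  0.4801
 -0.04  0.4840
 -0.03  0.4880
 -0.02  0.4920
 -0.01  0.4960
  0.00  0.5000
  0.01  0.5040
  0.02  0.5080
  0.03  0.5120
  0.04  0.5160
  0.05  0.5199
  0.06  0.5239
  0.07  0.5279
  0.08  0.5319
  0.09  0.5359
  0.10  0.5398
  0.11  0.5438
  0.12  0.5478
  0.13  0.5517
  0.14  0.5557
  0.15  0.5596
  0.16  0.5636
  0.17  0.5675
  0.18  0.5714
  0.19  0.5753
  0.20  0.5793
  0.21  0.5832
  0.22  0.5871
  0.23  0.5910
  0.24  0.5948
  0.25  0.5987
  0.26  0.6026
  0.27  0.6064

$5.86

T = 0.6667;  σ√T = 0.2939
d₁ = [ln(44/48) + (0.085 + 0.36²/2)·0.6667] / 0.2939 = [-0.0870 + 0.0999] / 0.2939 = 0.0437 ⇒ 0.04
d₂ = d₁ − σ√T = 0.0437 − 0.2939 = -0.2502 ⇒ -0.25
exp(−rT) = exp(−0.085·0.6667) = 0.9449
N(−d₂) = N(0.25) = 0.5987;  N(−d₁) = N(-0.04) = 0.4840
P = 48·0.9449·0.5987 − 44·0.4840 = 27.1542 − 21.2960 = 5.8582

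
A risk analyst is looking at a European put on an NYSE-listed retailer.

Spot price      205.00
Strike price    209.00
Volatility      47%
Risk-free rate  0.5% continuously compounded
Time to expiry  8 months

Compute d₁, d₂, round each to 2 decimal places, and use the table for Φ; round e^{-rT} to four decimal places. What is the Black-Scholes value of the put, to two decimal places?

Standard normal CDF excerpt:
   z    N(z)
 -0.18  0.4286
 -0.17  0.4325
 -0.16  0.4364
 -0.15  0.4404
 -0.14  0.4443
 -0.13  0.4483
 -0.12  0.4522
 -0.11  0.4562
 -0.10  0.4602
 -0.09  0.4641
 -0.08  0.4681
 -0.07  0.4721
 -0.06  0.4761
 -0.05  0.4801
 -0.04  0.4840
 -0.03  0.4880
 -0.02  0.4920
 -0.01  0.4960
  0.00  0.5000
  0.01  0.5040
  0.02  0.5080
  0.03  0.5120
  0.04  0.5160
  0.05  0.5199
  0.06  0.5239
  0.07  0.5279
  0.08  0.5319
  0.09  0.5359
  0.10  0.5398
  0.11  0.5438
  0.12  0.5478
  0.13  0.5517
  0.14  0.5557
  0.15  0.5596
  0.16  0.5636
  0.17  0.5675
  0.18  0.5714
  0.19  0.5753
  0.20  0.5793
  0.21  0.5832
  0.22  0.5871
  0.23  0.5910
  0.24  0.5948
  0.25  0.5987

T = 0.6667;  σ√T = 0.3838
ln(S/K) + (r + σ²/2)T = ln(205/209) + (0.005 + 0.47²/2)·0.6667 = -0.0193 + 0.0770 = 0.0576
d₁ = 0.0576 / 0.3838 = 0.1502 ⇒ 0.15
d₂ = d₁ − σ√T = 0.1502 − 0.3838 = -0.2335 ⇒ -0.23
e^(−rT) = e^(−0.005·0.6667) = 0.9967
N(−d₂) = N(0.23) = 0.5910;  N(−d₁) = N(-0.15) = 0.4404
P = 209·0.9967·0.5910 − 205·0.4404 = 123.1114 − 90.2820 = 32.8294

32.83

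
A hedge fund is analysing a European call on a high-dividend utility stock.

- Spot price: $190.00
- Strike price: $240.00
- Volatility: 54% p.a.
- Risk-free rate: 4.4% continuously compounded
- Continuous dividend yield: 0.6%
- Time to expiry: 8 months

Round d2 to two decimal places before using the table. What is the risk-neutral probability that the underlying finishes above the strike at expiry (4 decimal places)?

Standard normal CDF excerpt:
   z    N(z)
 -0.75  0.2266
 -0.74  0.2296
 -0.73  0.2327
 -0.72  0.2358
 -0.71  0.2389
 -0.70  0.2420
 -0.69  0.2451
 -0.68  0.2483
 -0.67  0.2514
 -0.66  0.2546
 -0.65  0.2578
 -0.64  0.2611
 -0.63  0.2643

0.2451

σ√T = 0.54·√0.6667 = 0.4409
d₁ = [ln(190/240) + (0.044 − 0.006 + ½·0.54²)·0.6667] / (σ√T) = (-0.2336 + 0.1225) / 0.4409 = -0.2519 → -0.25
d₂ = -0.2519 − 0.4409 = -0.6928 → -0.69
Risk-neutral Pr[S_T > K] = N(d₂) = N(-0.69) = 0.2451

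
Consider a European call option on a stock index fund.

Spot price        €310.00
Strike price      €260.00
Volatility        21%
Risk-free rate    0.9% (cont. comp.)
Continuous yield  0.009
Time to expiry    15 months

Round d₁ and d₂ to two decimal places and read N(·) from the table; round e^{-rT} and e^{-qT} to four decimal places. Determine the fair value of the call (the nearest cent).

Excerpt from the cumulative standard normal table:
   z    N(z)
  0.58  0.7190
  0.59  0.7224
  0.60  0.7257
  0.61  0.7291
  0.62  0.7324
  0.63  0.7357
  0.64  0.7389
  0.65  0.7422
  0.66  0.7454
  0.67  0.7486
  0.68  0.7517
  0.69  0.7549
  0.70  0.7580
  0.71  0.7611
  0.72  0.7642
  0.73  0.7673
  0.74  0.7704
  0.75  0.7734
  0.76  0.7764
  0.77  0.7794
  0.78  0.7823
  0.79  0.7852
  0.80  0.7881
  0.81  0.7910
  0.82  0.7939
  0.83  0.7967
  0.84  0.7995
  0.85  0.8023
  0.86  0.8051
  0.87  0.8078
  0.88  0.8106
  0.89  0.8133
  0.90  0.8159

€58.47

σ√T = 0.21 × 1.1180 = 0.2348
ln(S/K) + (r − q + σ²/2)T = ln(310/260) + (0.009 − 0.009 + 0.21²/2)·1.25 = 0.1759 + 0.0276 = 0.2035
d₁ = 0.2035 / 0.2348 = 0.8665 ≈ 0.87
d₂ = d₁ − σ√T = 0.8665 − 0.2348 = 0.6318 ≈ 0.63
e^(−qT) = e^(−0.009·1.25) = 0.9888;  e^(−rT) = e^(−0.009·1.25) = 0.9888
N(d₁) = N(0.87) = 0.8078;  N(d₂) = N(0.63) = 0.7357
C = 310·0.9888·0.8078 − 260·0.9888·0.7357 = 247.6133 − 189.1396 = 58.4737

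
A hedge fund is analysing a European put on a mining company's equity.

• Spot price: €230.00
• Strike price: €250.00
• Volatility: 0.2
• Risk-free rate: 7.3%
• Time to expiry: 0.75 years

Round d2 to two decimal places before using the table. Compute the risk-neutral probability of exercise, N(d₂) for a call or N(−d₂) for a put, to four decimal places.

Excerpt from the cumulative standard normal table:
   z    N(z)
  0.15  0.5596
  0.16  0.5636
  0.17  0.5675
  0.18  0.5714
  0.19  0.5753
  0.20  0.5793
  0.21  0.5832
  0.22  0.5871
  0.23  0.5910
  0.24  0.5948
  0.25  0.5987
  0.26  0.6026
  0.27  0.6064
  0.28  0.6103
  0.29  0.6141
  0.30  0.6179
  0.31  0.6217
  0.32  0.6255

0.5987

σ√T = 0.2·√0.75 = 0.1732
d₁ = [ln(230/250) + (0.073 + 0.2²/2)·0.75] / 0.1732 = [-0.0834 + 0.0698] / 0.1732 = -0.0787 ⇒ -0.08
d₂ = d₁ − σ√T = -0.0787 − 0.1732 = -0.2519 ⇒ -0.25
Pr(exercise) under Q = N(−d₂) = N(0.25) = 0.5987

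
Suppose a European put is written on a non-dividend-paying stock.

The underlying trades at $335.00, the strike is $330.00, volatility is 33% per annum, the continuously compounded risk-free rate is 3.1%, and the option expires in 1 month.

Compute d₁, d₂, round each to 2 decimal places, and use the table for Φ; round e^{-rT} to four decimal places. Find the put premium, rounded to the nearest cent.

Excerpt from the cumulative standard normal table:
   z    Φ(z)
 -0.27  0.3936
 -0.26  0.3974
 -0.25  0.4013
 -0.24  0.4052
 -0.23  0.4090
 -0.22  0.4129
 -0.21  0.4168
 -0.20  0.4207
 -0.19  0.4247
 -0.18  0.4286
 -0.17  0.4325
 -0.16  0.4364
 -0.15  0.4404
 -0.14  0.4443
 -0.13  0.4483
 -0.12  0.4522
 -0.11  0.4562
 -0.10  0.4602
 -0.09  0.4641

T = 0.08333;  σ√T = 0.0953
d₁ = [ln(335/330) + (0.031 + ½·0.33²)·0.08333] / (σ√T) = (0.0150 + 0.0071) / 0.0953 = 0.2326 ≈ 0.23
d₂ = 0.2326 − 0.0953 = 0.1373 ≈ 0.14
exp(−rT) = exp(−0.031·0.08333) = 0.9974
N(−d₂) = N(-0.14) = 0.4443;  N(−d₁) = N(-0.23) = 0.4090
P = 330·0.9974·0.4443 − 335·0.4090 = 146.2378 − 137.0150 = 9.2228

$9.22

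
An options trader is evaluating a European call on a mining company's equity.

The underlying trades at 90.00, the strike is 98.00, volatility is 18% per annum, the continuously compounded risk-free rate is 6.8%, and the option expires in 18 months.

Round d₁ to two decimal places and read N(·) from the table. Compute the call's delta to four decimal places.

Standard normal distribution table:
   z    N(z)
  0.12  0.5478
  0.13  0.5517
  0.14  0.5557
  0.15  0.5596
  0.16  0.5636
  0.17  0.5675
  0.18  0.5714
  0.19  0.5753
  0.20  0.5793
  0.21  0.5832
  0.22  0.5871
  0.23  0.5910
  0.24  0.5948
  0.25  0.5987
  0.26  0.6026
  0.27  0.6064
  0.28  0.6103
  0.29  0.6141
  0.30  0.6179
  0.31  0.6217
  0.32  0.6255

0.5753

σ√T = 0.18·√1.5 = 0.2205
ln(S/K) + (r + σ²/2)T = ln(90/98) + (0.068 + 0.18²/2)·1.5 = -0.0852 + 0.1263 = 0.0411
d₁ = 0.0411 / 0.2205 = 0.1866 ≈ 0.19
N(d₁) = N(0.19) = 0.5753
Δ_call = N(d₁) = 0.5753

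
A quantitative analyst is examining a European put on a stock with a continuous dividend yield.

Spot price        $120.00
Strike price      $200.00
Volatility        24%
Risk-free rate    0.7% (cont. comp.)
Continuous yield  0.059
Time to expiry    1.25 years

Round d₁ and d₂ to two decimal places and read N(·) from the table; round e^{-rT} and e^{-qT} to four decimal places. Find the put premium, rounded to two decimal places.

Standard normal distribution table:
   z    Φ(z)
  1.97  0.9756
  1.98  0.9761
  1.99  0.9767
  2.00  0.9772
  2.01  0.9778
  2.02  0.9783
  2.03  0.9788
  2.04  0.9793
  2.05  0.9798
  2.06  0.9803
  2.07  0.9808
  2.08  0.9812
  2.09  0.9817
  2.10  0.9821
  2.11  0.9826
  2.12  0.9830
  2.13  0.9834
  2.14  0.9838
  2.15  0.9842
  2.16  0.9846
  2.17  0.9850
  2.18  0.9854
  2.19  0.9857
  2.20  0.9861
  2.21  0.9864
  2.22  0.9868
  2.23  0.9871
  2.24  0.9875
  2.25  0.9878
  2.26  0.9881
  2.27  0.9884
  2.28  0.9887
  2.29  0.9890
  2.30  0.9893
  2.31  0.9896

$87.03

σ√T = 0.24 × 1.1180 = 0.2683
d₁ = [ln(120/200) + (0.007 − 0.059 + 0.24²/2)·1.25] / 0.2683 = [-0.5108 − 0.0290] / 0.2683 = -2.0118 ⇒ -2.01
d₂ = d₁ − σ√T = -2.0118 − 0.2683 = -2.2801 ⇒ -2.28
e^(−qT) = e^(−0.059·1.25) = 0.9289;  e^(−rT) = e^(−0.007·1.25) = 0.9913
P = 200·0.9913·N(2.28) − 120·0.9289·N(2.01) = 200·0.9913·0.9887 − 120·0.9289·0.9778 = 196.0197 − 108.9934 = 87.0263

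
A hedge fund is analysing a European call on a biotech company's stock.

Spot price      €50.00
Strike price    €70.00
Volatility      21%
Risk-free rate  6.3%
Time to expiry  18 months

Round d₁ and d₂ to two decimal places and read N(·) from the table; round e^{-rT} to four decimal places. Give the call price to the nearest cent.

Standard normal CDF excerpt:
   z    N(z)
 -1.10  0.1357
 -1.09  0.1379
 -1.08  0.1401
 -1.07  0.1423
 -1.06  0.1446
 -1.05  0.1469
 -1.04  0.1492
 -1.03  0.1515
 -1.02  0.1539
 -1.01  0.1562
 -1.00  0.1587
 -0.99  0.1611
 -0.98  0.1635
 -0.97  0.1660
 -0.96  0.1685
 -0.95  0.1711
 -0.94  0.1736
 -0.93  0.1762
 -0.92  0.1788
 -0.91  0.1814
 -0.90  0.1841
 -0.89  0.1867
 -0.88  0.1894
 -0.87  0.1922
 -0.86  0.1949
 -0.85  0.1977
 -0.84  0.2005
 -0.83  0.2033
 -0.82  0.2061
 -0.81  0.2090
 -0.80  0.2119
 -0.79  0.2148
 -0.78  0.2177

T = 1.5;  σ√T = 0.2572
d₁ = [ln(50/70) + (0.063 + 0.21²/2)·1.5] / 0.2572 = [-0.3365 + 0.1276] / 0.2572 = -0.8122 → -0.81
d₂ = d₁ − σ√T = -0.8122 − 0.2572 = -1.0694 → -1.07
exp(−rT) = exp(−0.063·1.5) = 0.9098
N(d₁) = N(-0.81) = 0.2090;  N(d₂) = N(-1.07) = 0.1423
C = 50·0.2090 − 70·0.9098·0.1423 = 10.4500 − 9.0625 = 1.3875

€1.39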